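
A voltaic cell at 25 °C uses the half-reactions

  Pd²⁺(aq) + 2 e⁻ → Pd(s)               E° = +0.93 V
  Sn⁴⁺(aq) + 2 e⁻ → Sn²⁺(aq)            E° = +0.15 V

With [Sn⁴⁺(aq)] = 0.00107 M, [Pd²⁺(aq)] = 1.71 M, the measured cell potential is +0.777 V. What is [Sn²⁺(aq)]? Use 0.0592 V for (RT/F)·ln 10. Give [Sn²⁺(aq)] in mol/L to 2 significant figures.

0.00050 M

With Pd²⁺/Pd at the cathode and Sn⁴⁺/Sn²⁺ at the anode, E°cell = +0.93 − (+0.15) = +0.78 V (n = 2).
Since E = E° − (0.0592/n)·log Q, log Q = n(E° − E)/0.0592 = 0.101.
For Pd²⁺(aq) + Sn²⁺(aq) → Pd(s) + Sn⁴⁺(aq), the reaction quotient is Q = [Sn⁴⁺(aq)] / ([Pd²⁺(aq)]·[Sn²⁺(aq)]).
Solving for the unknown gives log [Sn²⁺(aq)] = −3.305, so [Sn²⁺(aq)] ≈ 0.00050 M.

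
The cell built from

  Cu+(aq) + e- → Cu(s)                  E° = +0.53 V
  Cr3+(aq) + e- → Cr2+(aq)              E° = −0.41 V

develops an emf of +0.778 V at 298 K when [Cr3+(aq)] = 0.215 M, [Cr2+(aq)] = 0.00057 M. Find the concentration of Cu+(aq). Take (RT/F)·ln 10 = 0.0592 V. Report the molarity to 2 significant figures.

The Cu⁺/Cu couple has the larger reduction potential, so it is the cathode: E°cell = +0.53 − (−0.41) = +0.94 V and n = 1.
Since E = E° − (0.0592/n)·log Q, log Q = n(E° − E)/0.0592 = 2.736.
The balanced reaction is Cu+(aq) + Cr2+(aq) → Cu(s) + Cr3+(aq), so Q = [Cr3+(aq)] / ([Cu+(aq)]·[Cr2+(aq)]).
Isolating [Cu+(aq)] in Q = 10^{2.736} yields log [Cu+(aq)] = −0.159, i.e. 0.69 M.

0.69 M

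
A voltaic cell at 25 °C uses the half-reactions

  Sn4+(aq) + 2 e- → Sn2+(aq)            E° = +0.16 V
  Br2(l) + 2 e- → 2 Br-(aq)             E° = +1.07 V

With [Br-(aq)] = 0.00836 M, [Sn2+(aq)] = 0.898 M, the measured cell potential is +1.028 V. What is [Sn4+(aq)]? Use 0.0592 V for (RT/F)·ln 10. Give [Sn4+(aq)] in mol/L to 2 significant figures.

The Br₂/Br⁻ couple has the larger reduction potential, so it is the cathode: E°cell = +1.07 − (+0.16) = +0.91 V and n = 2.
From the Nernst equation, log Q = n(E° − E)/0.0592 = 2·(+0.91 − (+1.028))/0.0592 = −3.986.
Balancing electrons gives Br2(l) + Sn2+(aq) → 2 Br-(aq) + Sn4+(aq); thus Q = ([Br-(aq)]^2·[Sn4+(aq)]) / [Sn2+(aq)].
Solving for the unknown gives log [Sn4+(aq)] = 0.123, so [Sn4+(aq)] ≈ 1.3 M.

1.3 M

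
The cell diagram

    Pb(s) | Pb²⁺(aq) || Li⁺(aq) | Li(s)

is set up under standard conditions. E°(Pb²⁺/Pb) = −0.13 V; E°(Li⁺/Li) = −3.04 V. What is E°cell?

−2.91 V

By convention the left-hand electrode in cell notation is the anode (oxidation) and the right-hand electrode is the cathode (reduction).
E°cell = E°(right) − E°(left) = −3.04 − (−0.13) = −2.91 V.
The negative sign shows that, as written, the cell would require an external voltage to drive the reaction.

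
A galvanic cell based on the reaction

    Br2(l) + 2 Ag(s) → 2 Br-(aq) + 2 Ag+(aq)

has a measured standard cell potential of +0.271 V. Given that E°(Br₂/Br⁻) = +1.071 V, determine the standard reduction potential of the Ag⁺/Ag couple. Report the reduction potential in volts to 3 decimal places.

+0.800 V

In the reaction as written the Br₂/Br⁻ couple is reduced (cathode) and Ag⁺/Ag is oxidized (anode), so E°cell = E°(Br₂/Br⁻) − E°(Ag⁺/Ag).
E°(Ag⁺/Ag) = E°(cathode) − E°cell = +1.071 − (+0.271) = +0.800 V.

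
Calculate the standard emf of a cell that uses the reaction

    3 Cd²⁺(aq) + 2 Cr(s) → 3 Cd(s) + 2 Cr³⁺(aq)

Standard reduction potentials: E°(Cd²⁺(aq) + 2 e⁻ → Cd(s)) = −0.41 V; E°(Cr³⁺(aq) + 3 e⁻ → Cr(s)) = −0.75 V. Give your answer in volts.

In the reaction as written, Cd²⁺(aq) is reduced (cathode) and Cr³⁺(aq) is produced by oxidation at the anode.
E°cell = E°(cathode) − E°(anode) = −0.41 − (−0.75) = +0.34 V.
The positive value indicates the reaction is spontaneous as written.

+0.34 V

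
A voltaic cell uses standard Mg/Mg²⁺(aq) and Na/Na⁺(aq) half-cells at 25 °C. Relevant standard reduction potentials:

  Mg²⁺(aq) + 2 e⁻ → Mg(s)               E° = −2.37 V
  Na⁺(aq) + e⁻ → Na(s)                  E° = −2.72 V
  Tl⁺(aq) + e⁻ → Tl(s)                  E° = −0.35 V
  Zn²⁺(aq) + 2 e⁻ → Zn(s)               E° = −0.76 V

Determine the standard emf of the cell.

+0.35 V

Of the two couples in this cell, the one with the more positive reduction potential is reduced at the cathode: here that is Mg²⁺/Mg (−2.37 V); Na⁺/Na (−2.72 V) is the anode.
E°cell = E°(cathode) − E°(anode) = −2.37 − (−2.72) = +0.35 V.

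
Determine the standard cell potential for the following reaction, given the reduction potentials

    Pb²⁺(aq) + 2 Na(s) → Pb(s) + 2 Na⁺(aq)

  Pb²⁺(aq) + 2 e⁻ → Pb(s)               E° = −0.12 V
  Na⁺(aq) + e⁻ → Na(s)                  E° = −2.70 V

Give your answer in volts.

+2.58 V

In the reaction as written, Pb²⁺(aq) is reduced (cathode) and Na⁺(aq) is produced by oxidation at the anode.
E°cell = E°(cathode) − E°(anode) = −0.12 − (−2.70) = +2.58 V.
The positive value indicates the reaction is spontaneous as written.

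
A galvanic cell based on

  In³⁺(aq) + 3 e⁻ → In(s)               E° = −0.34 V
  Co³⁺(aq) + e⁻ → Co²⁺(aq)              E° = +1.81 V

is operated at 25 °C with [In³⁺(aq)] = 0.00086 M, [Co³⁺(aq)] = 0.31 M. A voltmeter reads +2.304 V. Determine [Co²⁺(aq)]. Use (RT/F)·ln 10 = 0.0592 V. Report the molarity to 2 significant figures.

0.0082 M

With Co³⁺/Co²⁺ at the cathode and In³⁺/In at the anode, E°cell = +1.81 − (−0.34) = +2.15 V (n = 3).
From the Nernst equation, log Q = n(E° − E)/0.0592 = 3·(+2.15 − (+2.304))/0.0592 = −7.804.
For 3 Co³⁺(aq) + In(s) → 3 Co²⁺(aq) + In³⁺(aq), the reaction quotient is Q = ([Co²⁺(aq)]^3·[In³⁺(aq)]) / [Co³⁺(aq)]^3.
Substituting the known concentrations and solving, log [Co²⁺(aq)] = −2.088 and [Co²⁺(aq)] = 0.0082 M.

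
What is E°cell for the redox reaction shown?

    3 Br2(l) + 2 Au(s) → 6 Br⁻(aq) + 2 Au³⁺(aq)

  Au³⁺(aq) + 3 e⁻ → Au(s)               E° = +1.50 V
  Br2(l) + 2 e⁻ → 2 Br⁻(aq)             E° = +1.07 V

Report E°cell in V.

Br2(l) gains electrons, so the Br₂/Br⁻ couple is the cathode; the Au³⁺/Au couple is the anode.
E°cell = E°(cathode) − E°(anode) = +1.07 − (+1.50) = −0.43 V.
The negative E°cell means the reaction is non-spontaneous in the direction written.

−0.43 V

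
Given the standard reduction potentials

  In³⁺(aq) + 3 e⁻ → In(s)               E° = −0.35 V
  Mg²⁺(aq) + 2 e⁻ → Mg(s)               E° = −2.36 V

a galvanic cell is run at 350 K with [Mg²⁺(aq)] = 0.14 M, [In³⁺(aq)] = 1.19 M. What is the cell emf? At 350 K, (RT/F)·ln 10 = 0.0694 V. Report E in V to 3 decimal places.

+2.041 V

In³⁺/In is reduced (cathode, E° = −0.35 V) and Mg²⁺/Mg is oxidized (anode).
E°cell = −0.35 − (−2.36) = +2.01 V, with n = 6 electrons transferred.
Balancing gives 2 In³⁺(aq) + 3 Mg(s) → 2 In(s) + 3 Mg²⁺(aq); hence Q = [Mg²⁺(aq)]^3 / [In³⁺(aq)]^2 = 0.00194 (log Q = −2.713).
Applying E = E° − (RT ln10/nF)·log Q gives +2.01 − (0.0694/6)(−2.713) = +2.041 V.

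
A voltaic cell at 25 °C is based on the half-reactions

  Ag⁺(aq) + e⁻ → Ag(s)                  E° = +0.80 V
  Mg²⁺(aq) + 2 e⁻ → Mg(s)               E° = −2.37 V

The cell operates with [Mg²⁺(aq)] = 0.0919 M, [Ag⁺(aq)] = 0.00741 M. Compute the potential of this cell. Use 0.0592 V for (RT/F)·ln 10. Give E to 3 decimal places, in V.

The Ag⁺/Ag couple has the more positive E°, so it is the cathode; Mg²⁺/Mg is the anode.
E°cell = +0.80 − (−2.37) = +3.17 V, with n = 2 electrons transferred.
For the overall reaction 2 Ag⁺(aq) + Mg(s) → 2 Ag(s) + Mg²⁺(aq), Q = [Mg²⁺(aq)] / [Ag⁺(aq)]^2 = 1.67×10^3, giving log Q = 3.224.
E = E° − (0.0592/n)·log Q = +3.17 − (0.0592/2)(3.224) = +3.075 V.

+3.075 V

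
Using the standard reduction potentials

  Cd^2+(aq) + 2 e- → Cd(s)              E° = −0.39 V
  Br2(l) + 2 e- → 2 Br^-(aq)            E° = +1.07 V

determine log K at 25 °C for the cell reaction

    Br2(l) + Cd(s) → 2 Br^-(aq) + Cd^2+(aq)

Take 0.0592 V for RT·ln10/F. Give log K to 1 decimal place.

log K = 49.3

The Br₂/Br⁻ couple is reduced (cathode); E°cell = +1.07 − (−0.39) = +1.46 V with n = 2.
At equilibrium E = 0, so log K = nE°cell / 0.0592 = (2)(+1.46) / 0.0592 = 49.3.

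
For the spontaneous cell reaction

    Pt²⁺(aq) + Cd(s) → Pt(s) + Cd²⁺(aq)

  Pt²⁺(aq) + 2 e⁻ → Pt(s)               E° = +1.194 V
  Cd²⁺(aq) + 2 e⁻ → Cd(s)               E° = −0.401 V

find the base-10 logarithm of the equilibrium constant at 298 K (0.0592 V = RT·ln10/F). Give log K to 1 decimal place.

log K = 53.9

The Pt²⁺/Pt couple is reduced (cathode); E°cell = +1.194 − (−0.401) = +1.595 V with n = 2.
At equilibrium E = 0, so log K = nE°cell / 0.0592 = (2)(+1.595) / 0.0592 = 53.9.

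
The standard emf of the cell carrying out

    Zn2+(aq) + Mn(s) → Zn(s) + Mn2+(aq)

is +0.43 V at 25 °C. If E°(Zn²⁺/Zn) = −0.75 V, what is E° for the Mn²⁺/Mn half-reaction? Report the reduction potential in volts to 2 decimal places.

−1.18 V

In the reaction as written the Zn²⁺/Zn couple is reduced (cathode) and Mn²⁺/Mn is oxidized (anode), so E°cell = E°(Zn²⁺/Zn) − E°(Mn²⁺/Mn).
E°(Mn²⁺/Mn) = E°(cathode) − E°cell = −0.75 − (+0.43) = −1.18 V.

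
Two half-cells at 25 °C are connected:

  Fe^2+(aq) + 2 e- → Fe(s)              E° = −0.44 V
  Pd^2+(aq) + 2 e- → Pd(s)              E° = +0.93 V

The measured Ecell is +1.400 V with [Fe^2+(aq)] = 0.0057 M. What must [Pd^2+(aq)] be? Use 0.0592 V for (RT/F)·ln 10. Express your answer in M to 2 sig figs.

0.059 M

The Pd²⁺/Pd couple has the larger reduction potential, so it is the cathode: E°cell = +0.93 − (−0.44) = +1.37 V and n = 2.
Rearranging E = E° − (0.0592/n)·log Q gives log Q = 2(+1.37 − (+1.400))/0.0592 = −1.014.
The balanced reaction is Pd^2+(aq) + Fe(s) → Pd(s) + Fe^2+(aq), so Q = [Fe^2+(aq)] / [Pd^2+(aq)].
Substituting the known concentrations and solving, log [Pd^2+(aq)] = −1.230 and [Pd^2+(aq)] = 0.059 M.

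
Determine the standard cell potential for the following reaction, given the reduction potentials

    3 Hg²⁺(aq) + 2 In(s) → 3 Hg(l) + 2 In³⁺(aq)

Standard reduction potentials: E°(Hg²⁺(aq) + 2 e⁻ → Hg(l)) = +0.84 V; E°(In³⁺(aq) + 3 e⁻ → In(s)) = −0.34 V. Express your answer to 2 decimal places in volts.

+1.18 V

In the reaction as written, Hg²⁺(aq) is reduced (cathode) and In³⁺(aq) is produced by oxidation at the anode.
E°cell = E°(cathode) − E°(anode) = +0.84 − (−0.34) = +1.18 V.
The positive value indicates the reaction is spontaneous as written.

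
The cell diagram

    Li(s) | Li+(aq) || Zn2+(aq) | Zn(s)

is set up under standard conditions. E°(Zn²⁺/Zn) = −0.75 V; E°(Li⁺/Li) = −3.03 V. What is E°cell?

By convention the left-hand electrode in cell notation is the anode (oxidation) and the right-hand electrode is the cathode (reduction).
E°cell = E°(right) − E°(left) = −0.75 − (−3.03) = +2.28 V.

+2.28 V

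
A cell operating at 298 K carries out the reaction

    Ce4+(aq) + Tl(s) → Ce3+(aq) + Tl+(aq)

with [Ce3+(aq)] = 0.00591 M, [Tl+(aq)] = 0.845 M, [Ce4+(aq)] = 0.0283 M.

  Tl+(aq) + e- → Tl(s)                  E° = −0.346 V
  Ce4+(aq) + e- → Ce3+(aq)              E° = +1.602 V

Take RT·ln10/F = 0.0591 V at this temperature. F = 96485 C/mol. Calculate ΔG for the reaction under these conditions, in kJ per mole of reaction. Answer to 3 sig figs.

−192 kJ/mol

The standard cell potential is +1.602 − (−0.346) = +1.948 V, with n = 1 electron in the balanced equation.
Here Q = ([Ce3+(aq)]·[Tl+(aq)]) / [Ce4+(aq)] = 0.176 (log Q = −0.753), giving E = +1.948 − (0.0591/1)·(−0.753) = +1.9925 V.
Then ΔG = −nFE = −1 × 96485 × +1.9925 J/mol = −192 kJ/mol.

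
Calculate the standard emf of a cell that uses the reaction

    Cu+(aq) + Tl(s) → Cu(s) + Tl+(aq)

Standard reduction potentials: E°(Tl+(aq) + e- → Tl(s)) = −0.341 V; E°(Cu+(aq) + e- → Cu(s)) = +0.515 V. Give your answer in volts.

In the reaction as written, Cu+(aq) is reduced (cathode) and Tl+(aq) is produced by oxidation at the anode.
E°cell = E°(cathode) − E°(anode) = +0.515 − (−0.341) = +0.856 V.

+0.856 V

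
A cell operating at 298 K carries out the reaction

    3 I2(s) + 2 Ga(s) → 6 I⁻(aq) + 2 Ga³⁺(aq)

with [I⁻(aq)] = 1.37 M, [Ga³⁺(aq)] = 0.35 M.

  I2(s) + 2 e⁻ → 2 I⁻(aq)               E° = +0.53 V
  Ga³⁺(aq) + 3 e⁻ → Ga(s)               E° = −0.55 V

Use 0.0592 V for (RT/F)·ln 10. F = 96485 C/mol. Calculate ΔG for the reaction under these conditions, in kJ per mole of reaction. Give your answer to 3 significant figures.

−626 kJ/mol

The standard cell potential is +0.53 − (−0.55) = +1.08 V, with n = 6 electrons in the balanced equation.
The reaction quotient is [I⁻(aq)]^6·[Ga³⁺(aq)]^2 = 0.81; by Nernst, E = +1.08 − (0.0592/6)(−0.092) = +1.0809 V.
Then ΔG = −nFE = −6 × 96485 × +1.0809 J/mol = −626 kJ/mol.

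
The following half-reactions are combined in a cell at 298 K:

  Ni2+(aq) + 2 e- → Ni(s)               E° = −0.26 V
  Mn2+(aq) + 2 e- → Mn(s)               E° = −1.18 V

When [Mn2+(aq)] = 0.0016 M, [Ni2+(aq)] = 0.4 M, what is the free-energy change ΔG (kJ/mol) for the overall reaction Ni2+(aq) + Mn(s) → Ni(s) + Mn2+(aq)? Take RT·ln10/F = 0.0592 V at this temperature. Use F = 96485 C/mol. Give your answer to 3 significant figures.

−191 kJ/mol

E°cell = −0.26 − (−1.18) = +0.92 V; the balanced reaction transfers n = 2 electrons.
Here Q = [Mn2+(aq)] / [Ni2+(aq)] = 0.004 (log Q = −2.398), giving E = +0.92 − (0.0592/2)·(−2.398) = +0.9910 V.
Then ΔG = −nFE = −2 × 96485 × +0.9910 J/mol = −191 kJ/mol.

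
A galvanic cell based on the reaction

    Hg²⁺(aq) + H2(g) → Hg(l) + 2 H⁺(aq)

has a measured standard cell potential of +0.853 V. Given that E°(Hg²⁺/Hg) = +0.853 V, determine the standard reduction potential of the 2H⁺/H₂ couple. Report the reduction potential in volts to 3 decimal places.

In the reaction as written the Hg²⁺/Hg couple is reduced (cathode) and 2H⁺/H₂ is oxidized (anode), so E°cell = E°(Hg²⁺/Hg) − E°(2H⁺/H₂).
E°(2H⁺/H₂) = E°(cathode) − E°cell = +0.853 − (+0.853) = +0.000 V.

+0.000 V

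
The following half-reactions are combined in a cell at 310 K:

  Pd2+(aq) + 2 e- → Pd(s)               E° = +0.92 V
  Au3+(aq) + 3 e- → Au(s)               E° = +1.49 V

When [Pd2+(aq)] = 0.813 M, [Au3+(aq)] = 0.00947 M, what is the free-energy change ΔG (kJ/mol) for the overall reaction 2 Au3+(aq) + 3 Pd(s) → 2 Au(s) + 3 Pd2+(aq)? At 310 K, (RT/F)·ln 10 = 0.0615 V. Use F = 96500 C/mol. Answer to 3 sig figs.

The standard cell potential is +1.49 − (+0.92) = +0.57 V, with n = 6 electrons in the balanced equation.
The reaction quotient is [Pd2+(aq)]^3 / [Au3+(aq)]^2 = 5.99×10^3; by Nernst, E = +0.57 − (0.0615/6)(3.778) = +0.5313 V.
Finally ΔG = −nFE = −(6)(96500 C/mol)(+0.5313 V) = −308 kJ/mol.

−308 kJ/mol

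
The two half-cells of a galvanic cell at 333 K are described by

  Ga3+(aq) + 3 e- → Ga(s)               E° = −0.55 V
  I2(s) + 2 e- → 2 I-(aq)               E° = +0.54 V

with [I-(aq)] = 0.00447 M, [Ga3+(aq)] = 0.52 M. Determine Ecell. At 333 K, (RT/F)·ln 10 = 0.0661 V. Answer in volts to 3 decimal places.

+1.252 V

The I₂/I⁻ couple has the more positive E°, so it is the cathode; Ga³⁺/Ga is the anode.
The standard potential is +0.54 − (−0.55) = +1.09 V and the balanced reaction transfers n = 6 electrons.
Balancing gives 3 I2(s) + 2 Ga(s) → 6 I-(aq) + 2 Ga3+(aq); hence Q = [I-(aq)]^6·[Ga3+(aq)]^2 = 2.16×10^−15 (log Q = −14.666).
E = E° − (0.0661/n)·log Q = +1.09 − (0.0661/6)(−14.666) = +1.252 V.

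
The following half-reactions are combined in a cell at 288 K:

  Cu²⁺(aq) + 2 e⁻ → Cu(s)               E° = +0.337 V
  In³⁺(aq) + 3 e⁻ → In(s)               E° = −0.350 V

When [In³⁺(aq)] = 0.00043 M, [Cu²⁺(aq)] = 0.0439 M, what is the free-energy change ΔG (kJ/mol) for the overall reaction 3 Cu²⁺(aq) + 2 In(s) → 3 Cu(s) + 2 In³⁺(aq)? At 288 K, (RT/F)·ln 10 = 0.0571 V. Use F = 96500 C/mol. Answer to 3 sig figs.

E°cell = +0.337 − (−0.350) = +0.687 V; the balanced reaction transfers n = 6 electrons.
Q = [In³⁺(aq)]^2 / [Cu²⁺(aq)]^3 = 0.00219, so log Q = −2.660 and E = +0.687 − (0.0571/6)(−2.660) = +0.7123 V.
Then ΔG = −nFE = −6 × 96500 × +0.7123 J/mol = −412 kJ/mol.

−412 kJ/mol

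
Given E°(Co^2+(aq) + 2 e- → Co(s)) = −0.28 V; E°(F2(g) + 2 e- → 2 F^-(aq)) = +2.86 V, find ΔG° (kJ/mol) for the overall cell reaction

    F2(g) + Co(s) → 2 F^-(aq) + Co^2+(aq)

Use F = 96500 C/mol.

−606 kJ/mol

In the reaction as written F2(g) is reduced, so the F₂/F⁻ couple is the cathode and Co²⁺/Co is the anode.
E°cell = +2.86 − (−0.28) = +3.14 V; balancing electrons gives n = 2.
ΔG° = −nFE°cell = −(2)(96500)(+3.14) J/mol = −606 kJ/mol.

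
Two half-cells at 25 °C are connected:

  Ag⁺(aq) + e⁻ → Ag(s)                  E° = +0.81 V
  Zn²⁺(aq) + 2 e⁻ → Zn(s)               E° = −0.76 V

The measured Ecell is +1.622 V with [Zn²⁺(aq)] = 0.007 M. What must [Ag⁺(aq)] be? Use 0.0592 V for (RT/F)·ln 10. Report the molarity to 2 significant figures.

0.63 M

With Ag⁺/Ag at the cathode and Zn²⁺/Zn at the anode, E°cell = +0.81 − (−0.76) = +1.57 V (n = 2).
From the Nernst equation, log Q = n(E° − E)/0.0592 = 2·(+1.57 − (+1.622))/0.0592 = −1.757.
For 2 Ag⁺(aq) + Zn(s) → 2 Ag(s) + Zn²⁺(aq), the reaction quotient is Q = [Zn²⁺(aq)] / [Ag⁺(aq)]^2.
Solving for the unknown gives log [Ag⁺(aq)] = −0.199, so [Ag⁺(aq)] ≈ 0.63 M.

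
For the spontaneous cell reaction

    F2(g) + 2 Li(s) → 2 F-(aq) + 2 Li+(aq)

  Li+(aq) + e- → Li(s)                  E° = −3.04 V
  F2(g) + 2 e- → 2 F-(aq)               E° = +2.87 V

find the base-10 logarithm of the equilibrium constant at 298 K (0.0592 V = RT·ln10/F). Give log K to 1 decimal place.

log K = 199.7

The F₂/F⁻ couple is reduced (cathode); E°cell = +2.87 − (−3.04) = +5.91 V with n = 2.
At equilibrium E = 0, so log K = nE°cell / 0.0592 = (2)(+5.91) / 0.0592 = 199.7.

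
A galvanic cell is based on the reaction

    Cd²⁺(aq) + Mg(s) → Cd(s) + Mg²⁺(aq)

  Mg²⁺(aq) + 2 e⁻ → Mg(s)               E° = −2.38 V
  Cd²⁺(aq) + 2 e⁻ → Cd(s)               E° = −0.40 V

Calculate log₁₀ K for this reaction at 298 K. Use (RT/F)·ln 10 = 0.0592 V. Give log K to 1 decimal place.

log K = 66.9

The Cd²⁺/Cd couple is reduced (cathode); E°cell = −0.40 − (−2.38) = +1.98 V with n = 2.
At equilibrium E = 0, so log K = nE°cell / 0.0592 = (2)(+1.98) / 0.0592 = 66.9.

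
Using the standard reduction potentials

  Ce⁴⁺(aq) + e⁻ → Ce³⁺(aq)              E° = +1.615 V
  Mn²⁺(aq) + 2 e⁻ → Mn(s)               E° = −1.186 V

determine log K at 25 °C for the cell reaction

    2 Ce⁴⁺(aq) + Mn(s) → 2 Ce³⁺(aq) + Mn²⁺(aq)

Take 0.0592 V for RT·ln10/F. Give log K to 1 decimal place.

log K = 94.6

The Ce⁴⁺/Ce³⁺ couple is reduced (cathode); E°cell = +1.615 − (−1.186) = +2.801 V with n = 2.
At equilibrium E = 0, so log K = nE°cell / 0.0592 = (2)(+2.801) / 0.0592 = 94.6.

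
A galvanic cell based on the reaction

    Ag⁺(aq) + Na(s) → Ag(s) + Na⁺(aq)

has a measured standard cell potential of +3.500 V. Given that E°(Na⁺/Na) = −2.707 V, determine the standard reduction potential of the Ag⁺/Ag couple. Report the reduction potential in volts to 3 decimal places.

In the reaction as written the Ag⁺/Ag couple is reduced (cathode) and Na⁺/Na is oxidized (anode), so E°cell = E°(Ag⁺/Ag) − E°(Na⁺/Na).
E°(Ag⁺/Ag) = E°cell + E°(anode) = +3.500 + (−2.707) = +0.793 V.

+0.793 V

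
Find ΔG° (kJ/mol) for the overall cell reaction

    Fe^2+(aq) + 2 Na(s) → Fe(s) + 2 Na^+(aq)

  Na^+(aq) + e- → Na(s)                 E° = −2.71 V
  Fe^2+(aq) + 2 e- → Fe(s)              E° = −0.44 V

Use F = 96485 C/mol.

In the reaction as written Fe^2+(aq) is reduced, so the Fe²⁺/Fe couple is the cathode and Na⁺/Na is the anode.
E°cell = −0.44 − (−2.71) = +2.27 V; balancing electrons gives n = 2.
ΔG° = −nFE°cell = −(2)(96485)(+2.27) J/mol = −438 kJ/mol.

−438 kJ/mol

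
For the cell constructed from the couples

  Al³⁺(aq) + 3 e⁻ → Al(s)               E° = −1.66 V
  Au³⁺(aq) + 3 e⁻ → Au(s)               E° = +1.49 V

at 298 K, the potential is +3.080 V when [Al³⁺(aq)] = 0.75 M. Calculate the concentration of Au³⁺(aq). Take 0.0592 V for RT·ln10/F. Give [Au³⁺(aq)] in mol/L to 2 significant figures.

0.00021 M

With Au³⁺/Au at the cathode and Al³⁺/Al at the anode, E°cell = +1.49 − (−1.66) = +3.15 V (n = 3).
Rearranging E = E° − (0.0592/n)·log Q gives log Q = 3(+3.15 − (+3.080))/0.0592 = 3.547.
The balanced reaction is Au³⁺(aq) + Al(s) → Au(s) + Al³⁺(aq), so Q = [Al³⁺(aq)] / [Au³⁺(aq)].
Solving for the unknown gives log [Au³⁺(aq)] = −3.672, so [Au³⁺(aq)] ≈ 0.00021 M.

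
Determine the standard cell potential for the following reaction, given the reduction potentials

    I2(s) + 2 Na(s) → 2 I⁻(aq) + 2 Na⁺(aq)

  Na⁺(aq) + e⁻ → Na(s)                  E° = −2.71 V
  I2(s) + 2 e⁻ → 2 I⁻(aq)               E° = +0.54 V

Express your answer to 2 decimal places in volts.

I2(s) gains electrons, so the I₂/I⁻ couple is the cathode; the Na⁺/Na couple is the anode.
E°cell = E°(cathode) − E°(anode) = +0.54 − (−2.71) = +3.25 V.
The positive value indicates the reaction is spontaneous as written.

+3.25 V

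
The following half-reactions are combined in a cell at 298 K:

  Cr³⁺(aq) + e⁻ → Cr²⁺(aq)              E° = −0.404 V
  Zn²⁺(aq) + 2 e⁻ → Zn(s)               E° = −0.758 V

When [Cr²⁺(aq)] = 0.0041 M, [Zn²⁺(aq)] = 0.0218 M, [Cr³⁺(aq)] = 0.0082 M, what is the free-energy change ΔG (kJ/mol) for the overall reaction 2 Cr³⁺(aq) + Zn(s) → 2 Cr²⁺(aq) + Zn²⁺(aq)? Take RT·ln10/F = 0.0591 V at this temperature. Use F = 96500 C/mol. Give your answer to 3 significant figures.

−81.2 kJ/mol

E°cell = −0.404 − (−0.758) = +0.354 V; the balanced reaction transfers n = 2 electrons.
Here Q = ([Cr²⁺(aq)]^2·[Zn²⁺(aq)]) / [Cr³⁺(aq)]^2 = 0.00545 (log Q = −2.264), giving E = +0.354 − (0.0591/2)·(−2.264) = +0.4209 V.
Finally ΔG = −nFE = −(2)(96500 C/mol)(+0.4209 V) = −81.2 kJ/mol.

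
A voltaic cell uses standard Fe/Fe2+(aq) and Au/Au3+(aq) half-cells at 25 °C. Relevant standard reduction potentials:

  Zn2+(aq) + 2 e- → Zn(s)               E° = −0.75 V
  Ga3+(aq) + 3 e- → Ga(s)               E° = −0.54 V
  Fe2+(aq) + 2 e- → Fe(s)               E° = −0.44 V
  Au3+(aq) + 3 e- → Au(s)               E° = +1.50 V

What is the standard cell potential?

Of the two couples in this cell, the one with the more positive reduction potential is reduced at the cathode: here that is Au³⁺/Au (+1.50 V); Fe²⁺/Fe (−0.44 V) is the anode.
E°cell = E°(cathode) − E°(anode) = +1.50 − (−0.44) = +1.94 V.

+1.94 V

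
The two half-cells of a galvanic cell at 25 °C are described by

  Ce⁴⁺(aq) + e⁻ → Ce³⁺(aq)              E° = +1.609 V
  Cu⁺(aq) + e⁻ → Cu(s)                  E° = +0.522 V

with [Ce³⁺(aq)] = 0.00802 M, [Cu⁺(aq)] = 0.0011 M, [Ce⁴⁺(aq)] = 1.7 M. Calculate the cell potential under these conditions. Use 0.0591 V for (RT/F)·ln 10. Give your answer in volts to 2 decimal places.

+1.40 V

Since E°(Ce⁴⁺/Ce³⁺) > E°(Cu⁺/Cu), Ce⁴⁺/Ce³⁺ serves as the cathode.
E°cell = +1.609 − (+0.522) = +1.087 V, with n = 1 electron transferred.
The balanced reaction is Ce⁴⁺(aq) + Cu(s) → Ce³⁺(aq) + Cu⁺(aq), so Q = ([Ce³⁺(aq)]·[Cu⁺(aq)]) / [Ce⁴⁺(aq)] = 5.19×10^−6 and log Q = −5.285.
E = E° − (0.0591/n)·log Q = +1.087 − (0.0591/1)(−5.285) = +1.40 V.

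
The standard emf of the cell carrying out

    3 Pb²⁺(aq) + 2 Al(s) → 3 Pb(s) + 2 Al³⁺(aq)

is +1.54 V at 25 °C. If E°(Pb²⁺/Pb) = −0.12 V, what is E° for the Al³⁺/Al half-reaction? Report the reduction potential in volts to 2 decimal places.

−1.66 V

In the reaction as written the Pb²⁺/Pb couple is reduced (cathode) and Al³⁺/Al is oxidized (anode), so E°cell = E°(Pb²⁺/Pb) − E°(Al³⁺/Al).
E°(Al³⁺/Al) = E°(cathode) − E°cell = −0.12 − (+1.54) = −1.66 V.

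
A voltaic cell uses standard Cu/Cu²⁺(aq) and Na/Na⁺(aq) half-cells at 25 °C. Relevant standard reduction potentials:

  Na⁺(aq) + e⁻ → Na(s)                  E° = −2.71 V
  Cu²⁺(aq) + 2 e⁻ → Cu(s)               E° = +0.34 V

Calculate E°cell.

+3.05 V

The Cu²⁺/Cu couple has the higher E°, so Cu ion is reduced (cathode) and Na is oxidized (anode).
E°cell = E°(cathode) − E°(anode) = +0.34 − (−2.71) = +3.05 V.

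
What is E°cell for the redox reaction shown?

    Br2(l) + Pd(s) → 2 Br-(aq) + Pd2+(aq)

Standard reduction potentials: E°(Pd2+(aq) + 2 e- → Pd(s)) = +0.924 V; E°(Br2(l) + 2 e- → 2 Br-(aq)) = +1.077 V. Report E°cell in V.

+0.153 V

Br2(l) gains electrons, so the Br₂/Br⁻ couple is the cathode; the Pd²⁺/Pd couple is the anode.
E°cell = E°(cathode) − E°(anode) = +1.077 − (+0.924) = +0.153 V.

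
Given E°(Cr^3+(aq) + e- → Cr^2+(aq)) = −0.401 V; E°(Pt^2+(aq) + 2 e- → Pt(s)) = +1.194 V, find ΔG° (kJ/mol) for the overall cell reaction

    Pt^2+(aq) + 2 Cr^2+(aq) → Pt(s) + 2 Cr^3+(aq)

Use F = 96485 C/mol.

−308 kJ/mol

In the reaction as written Pt^2+(aq) is reduced, so the Pt²⁺/Pt couple is the cathode and Cr³⁺/Cr²⁺ is the anode.
E°cell = +1.194 − (−0.401) = +1.595 V; balancing electrons gives n = 2.
ΔG° = −nFE°cell = −(2)(96485)(+1.595) J/mol = −308 kJ/mol.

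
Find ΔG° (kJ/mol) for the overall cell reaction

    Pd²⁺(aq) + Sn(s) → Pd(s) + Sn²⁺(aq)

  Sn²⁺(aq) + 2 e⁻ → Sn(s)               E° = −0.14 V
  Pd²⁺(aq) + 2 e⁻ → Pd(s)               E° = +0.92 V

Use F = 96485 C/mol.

In the reaction as written Pd²⁺(aq) is reduced, so the Pd²⁺/Pd couple is the cathode and Sn²⁺/Sn is the anode.
E°cell = +0.92 − (−0.14) = +1.06 V; balancing electrons gives n = 2.
ΔG° = −nFE°cell = −(2)(96485)(+1.06) J/mol = −205 kJ/mol.

−205 kJ/mol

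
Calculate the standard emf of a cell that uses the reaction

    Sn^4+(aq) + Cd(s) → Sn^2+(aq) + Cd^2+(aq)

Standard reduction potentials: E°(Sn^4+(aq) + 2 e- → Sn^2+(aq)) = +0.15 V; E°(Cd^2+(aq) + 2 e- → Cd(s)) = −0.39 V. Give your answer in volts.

In the reaction as written, Sn^4+(aq) is reduced (cathode) and Cd^2+(aq) is produced by oxidation at the anode.
E°cell = E°(cathode) − E°(anode) = +0.15 − (−0.39) = +0.54 V.

+0.54 V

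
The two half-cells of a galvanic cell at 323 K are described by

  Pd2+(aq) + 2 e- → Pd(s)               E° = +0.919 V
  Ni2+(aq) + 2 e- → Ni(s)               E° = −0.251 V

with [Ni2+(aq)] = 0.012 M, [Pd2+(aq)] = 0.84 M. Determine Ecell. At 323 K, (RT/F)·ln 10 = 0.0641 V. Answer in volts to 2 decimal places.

The Pd²⁺/Pd couple has the more positive E°, so it is the cathode; Ni²⁺/Ni is the anode.
The standard potential is +0.919 − (−0.251) = +1.170 V and the balanced reaction transfers n = 2 electrons.
The balanced reaction is Pd2+(aq) + Ni(s) → Pd(s) + Ni2+(aq), so Q = [Ni2+(aq)] / [Pd2+(aq)] = 0.0143 and log Q = −1.845.
E = E° − (0.0641/n)·log Q = +1.170 − (0.0641/2)(−1.845) = +1.23 V.

+1.23 V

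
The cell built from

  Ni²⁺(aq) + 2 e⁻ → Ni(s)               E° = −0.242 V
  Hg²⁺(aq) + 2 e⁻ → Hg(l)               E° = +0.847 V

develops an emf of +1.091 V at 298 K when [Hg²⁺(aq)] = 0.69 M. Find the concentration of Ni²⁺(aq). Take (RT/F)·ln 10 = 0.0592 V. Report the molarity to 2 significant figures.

0.59 M

With Hg²⁺/Hg at the cathode and Ni²⁺/Ni at the anode, E°cell = +0.847 − (−0.242) = +1.089 V (n = 2).
Since E = E° − (0.0592/n)·log Q, log Q = n(E° − E)/0.0592 = −0.068.
Balancing electrons gives Hg²⁺(aq) + Ni(s) → Hg(l) + Ni²⁺(aq); thus Q = [Ni²⁺(aq)] / [Hg²⁺(aq)].
Solving for the unknown gives log [Ni²⁺(aq)] = −0.229, so [Ni²⁺(aq)] ≈ 0.59 M.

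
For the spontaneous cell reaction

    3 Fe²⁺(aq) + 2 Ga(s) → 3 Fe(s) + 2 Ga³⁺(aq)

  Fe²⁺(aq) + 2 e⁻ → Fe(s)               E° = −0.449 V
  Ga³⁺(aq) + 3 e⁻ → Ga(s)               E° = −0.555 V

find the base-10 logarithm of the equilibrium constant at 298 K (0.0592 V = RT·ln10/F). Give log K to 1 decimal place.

The Fe²⁺/Fe couple is reduced (cathode); E°cell = −0.449 − (−0.555) = +0.106 V with n = 6.
At equilibrium E = 0, so log K = nE°cell / 0.0592 = (6)(+0.106) / 0.0592 = 10.7.

log K = 10.7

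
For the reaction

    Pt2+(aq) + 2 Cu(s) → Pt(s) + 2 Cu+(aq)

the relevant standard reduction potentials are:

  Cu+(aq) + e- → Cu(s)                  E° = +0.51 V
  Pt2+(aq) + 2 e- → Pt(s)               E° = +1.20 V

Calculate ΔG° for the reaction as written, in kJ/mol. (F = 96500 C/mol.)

−133 kJ/mol

In the reaction as written Pt2+(aq) is reduced, so the Pt²⁺/Pt couple is the cathode and Cu⁺/Cu is the anode.
E°cell = +1.20 − (+0.51) = +0.69 V; balancing electrons gives n = 2.
ΔG° = −nFE°cell = −(2)(96500)(+0.69) J/mol = −133 kJ/mol.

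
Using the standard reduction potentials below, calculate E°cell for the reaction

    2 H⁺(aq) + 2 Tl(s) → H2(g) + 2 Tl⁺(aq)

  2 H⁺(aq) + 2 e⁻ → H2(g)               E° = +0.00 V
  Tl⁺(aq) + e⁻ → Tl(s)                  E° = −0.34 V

H⁺(aq) gains electrons, so the 2H⁺/H₂ couple is the cathode; the Tl⁺/Tl couple is the anode.
E°cell = E°(cathode) − E°(anode) = +0.00 − (−0.34) = +0.34 V.

+0.34 V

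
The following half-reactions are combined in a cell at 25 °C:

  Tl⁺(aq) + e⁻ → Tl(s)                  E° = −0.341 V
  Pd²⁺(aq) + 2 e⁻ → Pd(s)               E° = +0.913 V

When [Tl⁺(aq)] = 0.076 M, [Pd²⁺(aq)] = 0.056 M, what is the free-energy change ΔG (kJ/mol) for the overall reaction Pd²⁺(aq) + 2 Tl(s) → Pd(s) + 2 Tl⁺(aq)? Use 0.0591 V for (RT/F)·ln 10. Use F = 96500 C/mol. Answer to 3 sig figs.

−248 kJ/mol

E°cell = +0.913 − (−0.341) = +1.254 V; the balanced reaction transfers n = 2 electrons.
Here Q = [Tl⁺(aq)]^2 / [Pd²⁺(aq)] = 0.103 (log Q = −0.987), giving E = +1.254 − (0.0591/2)·(−0.987) = +1.2832 V.
Finally ΔG = −nFE = −(2)(96500 C/mol)(+1.2832 V) = −248 kJ/mol.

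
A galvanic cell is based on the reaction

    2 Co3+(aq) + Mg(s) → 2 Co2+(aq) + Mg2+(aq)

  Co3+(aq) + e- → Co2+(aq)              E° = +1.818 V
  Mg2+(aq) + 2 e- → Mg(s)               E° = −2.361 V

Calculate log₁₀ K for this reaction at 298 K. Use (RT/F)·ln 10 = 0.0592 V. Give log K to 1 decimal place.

The Co³⁺/Co²⁺ couple is reduced (cathode); E°cell = +1.818 − (−2.361) = +4.179 V with n = 2.
At equilibrium E = 0, so log K = nE°cell / 0.0592 = (2)(+4.179) / 0.0592 = 141.2.

log K = 141.2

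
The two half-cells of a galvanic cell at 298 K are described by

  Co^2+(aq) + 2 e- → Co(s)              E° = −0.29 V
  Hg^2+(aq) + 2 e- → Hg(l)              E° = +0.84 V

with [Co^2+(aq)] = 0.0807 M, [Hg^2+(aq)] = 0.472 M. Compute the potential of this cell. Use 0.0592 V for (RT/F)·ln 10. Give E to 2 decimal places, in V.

+1.15 V

The Hg²⁺/Hg couple has the more positive E°, so it is the cathode; Co²⁺/Co is the anode.
E°cell = +0.84 − (−0.29) = +1.13 V, with n = 2 electrons transferred.
The balanced reaction is Hg^2+(aq) + Co(s) → Hg(l) + Co^2+(aq), so Q = [Co^2+(aq)] / [Hg^2+(aq)] = 0.171 and log Q = −0.767.
E = E° − (0.0592/n)·log Q = +1.13 − (0.0592/2)(−0.767) = +1.15 V.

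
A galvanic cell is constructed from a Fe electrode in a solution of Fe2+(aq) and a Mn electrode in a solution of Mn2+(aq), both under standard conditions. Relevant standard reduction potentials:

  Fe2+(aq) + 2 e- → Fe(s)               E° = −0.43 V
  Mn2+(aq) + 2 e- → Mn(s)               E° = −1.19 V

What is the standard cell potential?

The Fe²⁺/Fe couple has the higher E°, so Fe ion is reduced (cathode) and Mn is oxidized (anode).
E°cell = E°(cathode) − E°(anode) = −0.43 − (−1.19) = +0.76 V.

+0.76 V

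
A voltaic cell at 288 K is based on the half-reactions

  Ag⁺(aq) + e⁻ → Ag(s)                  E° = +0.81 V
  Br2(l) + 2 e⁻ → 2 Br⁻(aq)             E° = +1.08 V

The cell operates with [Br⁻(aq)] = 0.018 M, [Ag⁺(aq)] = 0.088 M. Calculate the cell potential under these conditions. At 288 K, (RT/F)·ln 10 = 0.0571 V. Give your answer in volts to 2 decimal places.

+0.43 V

The Br₂/Br⁻ couple has the more positive E°, so it is the cathode; Ag⁺/Ag is the anode.
E°cell = E°cat − E°an = +1.08 − (+0.81) = +0.27 V; n = 2.
The balanced reaction is Br2(l) + 2 Ag(s) → 2 Br⁻(aq) + 2 Ag⁺(aq), so Q = [Br⁻(aq)]^2·[Ag⁺(aq)]^2 = 2.51×10^−6 and log Q = −5.600.
Applying E = E° − (RT ln10/nF)·log Q gives +0.27 − (0.0571/2)(−5.600) = +0.43 V.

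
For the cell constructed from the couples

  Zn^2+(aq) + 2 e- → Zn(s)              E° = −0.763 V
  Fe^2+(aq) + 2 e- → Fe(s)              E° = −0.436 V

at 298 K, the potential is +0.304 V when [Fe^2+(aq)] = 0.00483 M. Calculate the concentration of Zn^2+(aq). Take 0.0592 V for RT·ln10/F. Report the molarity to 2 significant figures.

With Fe²⁺/Fe at the cathode and Zn²⁺/Zn at the anode, E°cell = −0.436 − (−0.763) = +0.327 V (n = 2).
Since E = E° − (0.0592/n)·log Q, log Q = n(E° − E)/0.0592 = 0.777.
For Fe^2+(aq) + Zn(s) → Fe(s) + Zn^2+(aq), the reaction quotient is Q = [Zn^2+(aq)] / [Fe^2+(aq)].
Substituting the known concentrations and solving, log [Zn^2+(aq)] = −1.539 and [Zn^2+(aq)] = 0.029 M.

0.029 M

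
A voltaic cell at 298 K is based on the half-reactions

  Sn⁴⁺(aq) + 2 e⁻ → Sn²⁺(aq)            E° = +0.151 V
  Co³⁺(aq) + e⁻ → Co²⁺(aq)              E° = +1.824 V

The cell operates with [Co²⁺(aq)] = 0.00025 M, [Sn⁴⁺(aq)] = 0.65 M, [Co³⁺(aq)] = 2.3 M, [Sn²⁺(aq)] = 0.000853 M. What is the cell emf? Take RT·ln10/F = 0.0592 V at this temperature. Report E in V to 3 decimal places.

+1.822 V

Co³⁺/Co²⁺ is reduced (cathode, E° = +1.824 V) and Sn⁴⁺/Sn²⁺ is oxidized (anode).
The standard potential is +1.824 − (+0.151) = +1.673 V and the balanced reaction transfers n = 2 electrons.
Balancing gives 2 Co³⁺(aq) + Sn²⁺(aq) → 2 Co²⁺(aq) + Sn⁴⁺(aq); hence Q = ([Co²⁺(aq)]^2·[Sn⁴⁺(aq)]) / ([Co³⁺(aq)]^2·[Sn²⁺(aq)]) = 9×10^−6 (log Q = −5.046).
By the Nernst equation, E = +1.673 − (0.0592/2)·(−5.046) = +1.822 V.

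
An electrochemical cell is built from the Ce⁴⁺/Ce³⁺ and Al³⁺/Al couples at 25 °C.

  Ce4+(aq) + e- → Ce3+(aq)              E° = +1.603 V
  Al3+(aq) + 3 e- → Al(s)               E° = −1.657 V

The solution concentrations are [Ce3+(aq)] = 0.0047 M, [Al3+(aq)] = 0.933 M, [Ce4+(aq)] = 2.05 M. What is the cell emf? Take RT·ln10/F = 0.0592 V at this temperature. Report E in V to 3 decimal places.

+3.417 V

Since E°(Ce⁴⁺/Ce³⁺) > E°(Al³⁺/Al), Ce⁴⁺/Ce³⁺ serves as the cathode.
The standard potential is +1.603 − (−1.657) = +3.260 V and the balanced reaction transfers n = 3 electrons.
For the overall reaction 3 Ce4+(aq) + Al(s) → 3 Ce3+(aq) + Al3+(aq), Q = ([Ce3+(aq)]^3·[Al3+(aq)]) / [Ce4+(aq)]^3 = 1.12×10^−8, giving log Q = −7.949.
E = E° − (0.0592/n)·log Q = +3.260 − (0.0592/3)(−7.949) = +3.417 V.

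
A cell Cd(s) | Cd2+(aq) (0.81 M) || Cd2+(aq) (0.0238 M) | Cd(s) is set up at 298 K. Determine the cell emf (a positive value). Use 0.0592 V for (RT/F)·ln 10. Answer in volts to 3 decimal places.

0.045 V

For a concentration cell E°cell = 0, since both electrodes use the same couple.
The compartment with the higher Cd2+(aq) concentration (0.81 M) acts as the cathode; ions are reduced there and produced at the dilute (0.0238 M) anode.
With n = 2, Ecell = −(0.0592/2)·log([dilute]/[conc]) = −(0.0592/2)·log(0.0238/0.81) = +0.045 V.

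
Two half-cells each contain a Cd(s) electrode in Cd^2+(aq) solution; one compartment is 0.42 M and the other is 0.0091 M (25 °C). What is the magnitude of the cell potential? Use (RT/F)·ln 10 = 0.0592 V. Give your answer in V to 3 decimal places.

For a concentration cell E°cell = 0, since both electrodes use the same couple.
The compartment with the higher Cd^2+(aq) concentration (0.42 M) acts as the cathode; ions are reduced there and produced at the dilute (0.0091 M) anode.
With n = 2, Ecell = −(0.0592/2)·log([dilute]/[conc]) = −(0.0592/2)·log(0.0091/0.42) = +0.049 V.

0.049 V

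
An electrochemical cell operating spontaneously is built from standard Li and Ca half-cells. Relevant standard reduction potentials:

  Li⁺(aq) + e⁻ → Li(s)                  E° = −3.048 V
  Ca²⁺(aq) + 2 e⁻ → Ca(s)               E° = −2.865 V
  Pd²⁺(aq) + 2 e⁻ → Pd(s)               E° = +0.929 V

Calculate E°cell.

+0.183 V

The Ca²⁺/Ca couple has the higher E°, so Ca ion is reduced (cathode) and Li is oxidized (anode).
E°cell = E°(cathode) − E°(anode) = −2.865 − (−3.048) = +0.183 V.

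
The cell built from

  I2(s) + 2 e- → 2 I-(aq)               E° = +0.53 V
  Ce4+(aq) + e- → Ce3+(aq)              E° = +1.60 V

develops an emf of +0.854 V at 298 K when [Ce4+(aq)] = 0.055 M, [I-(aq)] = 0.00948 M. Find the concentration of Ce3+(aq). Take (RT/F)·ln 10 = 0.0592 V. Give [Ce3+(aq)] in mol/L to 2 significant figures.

2.3 M

The Ce⁴⁺/Ce³⁺ couple has the larger reduction potential, so it is the cathode: E°cell = +1.60 − (+0.53) = +1.07 V and n = 2.
Rearranging E = E° − (0.0592/n)·log Q gives log Q = 2(+1.07 − (+0.854))/0.0592 = 7.297.
For 2 Ce4+(aq) + 2 I-(aq) → 2 Ce3+(aq) + I2(s), the reaction quotient is Q = [Ce3+(aq)]^2 / ([Ce4+(aq)]^2·[I-(aq)]^2).
Solving for the unknown gives log [Ce3+(aq)] = 0.366, so [Ce3+(aq)] ≈ 2.3 M.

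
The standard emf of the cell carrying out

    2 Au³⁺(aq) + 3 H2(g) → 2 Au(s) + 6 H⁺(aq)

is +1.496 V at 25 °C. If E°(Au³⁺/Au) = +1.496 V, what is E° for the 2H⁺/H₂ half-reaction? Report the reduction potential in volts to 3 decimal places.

In the reaction as written the Au³⁺/Au couple is reduced (cathode) and 2H⁺/H₂ is oxidized (anode), so E°cell = E°(Au³⁺/Au) − E°(2H⁺/H₂).
E°(2H⁺/H₂) = E°(cathode) − E°cell = +1.496 − (+1.496) = +0.000 V.

+0.000 V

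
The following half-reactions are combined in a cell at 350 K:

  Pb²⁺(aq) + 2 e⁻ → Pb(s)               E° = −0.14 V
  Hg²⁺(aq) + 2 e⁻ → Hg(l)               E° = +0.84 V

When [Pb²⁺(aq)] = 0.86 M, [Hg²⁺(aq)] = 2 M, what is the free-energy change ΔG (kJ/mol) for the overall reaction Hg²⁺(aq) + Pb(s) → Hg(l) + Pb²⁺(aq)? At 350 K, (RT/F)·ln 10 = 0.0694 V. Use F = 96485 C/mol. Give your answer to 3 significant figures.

−192 kJ/mol

E°cell = +0.84 − (−0.14) = +0.98 V; the balanced reaction transfers n = 2 electrons.
Q = [Pb²⁺(aq)] / [Hg²⁺(aq)] = 0.43, so log Q = −0.367 and E = +0.98 − (0.0694/2)(−0.367) = +0.9927 V.
Then ΔG = −nFE = −2 × 96485 × +0.9927 J/mol = −192 kJ/mol.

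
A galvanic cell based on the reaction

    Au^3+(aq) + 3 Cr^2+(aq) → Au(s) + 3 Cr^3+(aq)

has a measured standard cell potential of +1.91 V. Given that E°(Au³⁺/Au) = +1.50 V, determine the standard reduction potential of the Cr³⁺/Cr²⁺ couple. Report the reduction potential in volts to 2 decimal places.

−0.41 V

In the reaction as written the Au³⁺/Au couple is reduced (cathode) and Cr³⁺/Cr²⁺ is oxidized (anode), so E°cell = E°(Au³⁺/Au) − E°(Cr³⁺/Cr²⁺).
E°(Cr³⁺/Cr²⁺) = E°(cathode) − E°cell = +1.50 − (+1.91) = −0.41 V.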